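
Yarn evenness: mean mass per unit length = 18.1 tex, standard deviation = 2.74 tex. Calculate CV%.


Formula: CV% = (standard deviation / mean) * 100
Step 1: Ratio = 2.74 / 18.1 = 0.151381
Step 2: CV% = 0.151381 * 100 = 15.1381% ≈ 15.1%

15.1%


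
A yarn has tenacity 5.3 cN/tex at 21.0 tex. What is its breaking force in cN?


Formula: Breaking force = Tenacity * Linear density
F = 5.3 cN/tex * 21.0 tex
F = 111.30 cN

111.30 cN


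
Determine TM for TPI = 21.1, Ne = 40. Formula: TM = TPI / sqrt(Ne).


Formula: TM = TPI / sqrt(Ne)
Step 1: sqrt(Ne) = sqrt(40) = 6.3246
Step 2: TM = 21.1 / 6.3246 = 3.34

3.34 TM


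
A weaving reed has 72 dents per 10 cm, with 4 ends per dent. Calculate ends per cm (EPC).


Formula: EPC = (dents per 10 cm * ends per dent) / 10
Step 1: Total ends per 10 cm = 72 * 4 = 288
Step 2: EPC = 288 / 10 = 28.8 ends/cm

28.8 ends/cm


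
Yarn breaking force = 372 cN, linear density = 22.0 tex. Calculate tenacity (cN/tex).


Formula: Tenacity = Breaking force / Linear density
Tenacity = 372 cN / 22.0 tex
Tenacity = 16.91 cN/tex

16.91 cN/tex


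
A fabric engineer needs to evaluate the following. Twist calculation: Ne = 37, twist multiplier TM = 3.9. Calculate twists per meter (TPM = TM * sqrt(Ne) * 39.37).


Formula: TPM = TM * sqrt(Ne) * 39.37
Step 1: sqrt(Ne) = sqrt(37) = 6.0828
Step 2: TM * sqrt(Ne) = 3.9 * 6.0828 = 23.7229
Step 3: TPM = 23.7229 * 39.37 = 934 twists/m

934 twists/m


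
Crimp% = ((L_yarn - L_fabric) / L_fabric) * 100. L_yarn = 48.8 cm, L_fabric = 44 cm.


Formula: Crimp% = ((L_yarn - L_fabric) / L_fabric) * 100
Step 1: Extension = 48.8 - 44 = 4.8 cm
Step 2: Crimp% = (4.8 / 44) * 100
Step 3: Crimp% = 0.109091 * 100 = 10.9091% ≈ 10.9%

10.9%


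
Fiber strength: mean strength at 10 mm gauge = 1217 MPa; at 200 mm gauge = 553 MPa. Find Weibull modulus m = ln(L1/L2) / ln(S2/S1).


Formula: m = ln(L1/L2) / ln(S2/S1)
Step 1: ln(L1/L2) = ln(10/200) = -2.99573
Step 2: S2/S1 = 553/1217 = 0.4544
Step 3: ln(S2/S1) = ln(0.4544) = -0.78878
Step 4: m = -2.99573 / -0.78878 = 3.80

3.80 (Weibull m)


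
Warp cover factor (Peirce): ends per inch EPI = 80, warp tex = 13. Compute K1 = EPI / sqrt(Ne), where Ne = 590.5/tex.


Formula: K1 = EPI / sqrt(Ne), with Ne = 590.5 / tex_warp
Step 1: Ne = 590.5 / 13 = 45.423
Step 2: sqrt(Ne) = sqrt(45.423) = 6.7397
Step 3: K1 = 80 / 6.7397 = 11.9

11.9


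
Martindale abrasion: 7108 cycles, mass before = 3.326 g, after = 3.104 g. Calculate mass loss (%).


Formula: Mass loss% = ((m_before - m_after) / m_before) * 100
Step 1: Mass loss = 3.326 - 3.104 = 0.222 g
Step 2: Ratio = 0.222 / 3.326 = 0.0667468
Step 3: Mass loss% = 0.0667468 * 100 = 6.67468% ≈ 6.67%

6.67%


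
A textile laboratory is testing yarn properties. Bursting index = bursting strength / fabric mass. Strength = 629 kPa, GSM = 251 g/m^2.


Formula: Bursting Index = Bursting Strength / Fabric GSM
BI = 629 kPa / 251 g/m^2
BI = 2.506 kPa/(g/m^2)

2.506 kPa/(g/m^2)


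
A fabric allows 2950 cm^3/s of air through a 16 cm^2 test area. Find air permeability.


Formula: Air Permeability = Airflow / Test Area
AP = 2950 cm^3/s / 16 cm^2
AP = 184.4 cm^3/s/cm^2

184.4 cm^3/s/cm^2


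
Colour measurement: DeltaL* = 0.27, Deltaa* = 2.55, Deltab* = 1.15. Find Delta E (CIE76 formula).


Formula: Delta E = sqrt(dL*^2 + da*^2 + db*^2)
Step 1: dL*^2 = 0.27^2 = 0.0729
Step 2: da*^2 = 2.55^2 = 6.5025
Step 3: db*^2 = 1.15^2 = 1.3225
Step 4: Sum = 0.0729 + 6.5025 + 1.3225 = 7.8979
Step 5: Delta E = sqrt(7.8979) = 2.81

2.81 Delta E


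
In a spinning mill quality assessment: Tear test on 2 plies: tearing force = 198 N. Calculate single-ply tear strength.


Formula: Per-ply strength = Total force / Number of plies
Per-ply = 198 N / 2
Per-ply = 99 N

99 N


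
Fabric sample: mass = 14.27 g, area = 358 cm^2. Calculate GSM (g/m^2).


Formula: GSM = mass_g / area_m2
Step 1: Convert area: 358 cm^2 = 358 / 10000 = 0.0358 m^2
Step 2: GSM = 14.27 g / 0.0358 m^2 = 398.6 g/m^2

398.6 g/m^2


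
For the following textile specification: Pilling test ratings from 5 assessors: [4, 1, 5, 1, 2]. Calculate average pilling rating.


Formula: Mean = sum / count
Sum = 4 + 1 + 5 + 1 + 2 = 13
Mean = 13 / 5 = 2.6

2.6


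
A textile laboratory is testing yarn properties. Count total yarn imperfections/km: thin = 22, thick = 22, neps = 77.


Formula: Total = thin places + thick places + neps
Total = 22 + 22 + 77
Total = 121 imperfections/km

121 imperfections/km


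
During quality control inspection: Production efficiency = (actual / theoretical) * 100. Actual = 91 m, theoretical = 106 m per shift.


Formula: Efficiency% = (Actual output / Theoretical output) * 100
Efficiency% = (91 / 106) * 100
Efficiency% = 0.858491 * 100 = 85.8491% ≈ 85.8%

85.8%


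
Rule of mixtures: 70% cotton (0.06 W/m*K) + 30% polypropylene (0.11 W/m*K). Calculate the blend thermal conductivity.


Formula: Blend property = (fraction_A * property_A) + (fraction_B * property_B)
Step 1: Contribution A = 70/100 * 0.06 W/m*K = 0.042 W/m*K
Step 2: Contribution B = 30/100 * 0.11 W/m*K = 0.033 W/m*K
Step 3: Blend thermal conductivity = 0.042 + 0.033 = 0.075 W/m*K

0.075 W/m*K


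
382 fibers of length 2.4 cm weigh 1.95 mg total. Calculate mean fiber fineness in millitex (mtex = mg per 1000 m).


Formula: fineness (mtex) = mass (mg) / total length (km) = (mass_mg / total_length_m) * 1000
Step 1: Convert fiber length: 2.4 cm = 0.024 m
Step 2: Total fiber length = 382 * 0.024 = 9.168 m
Step 3: Linear density = 1.95 mg / 9.168 m = 0.2127 mg/m
Step 4: fineness = 0.2127 * 1000 = 212.7 mtex

212.7 mtex


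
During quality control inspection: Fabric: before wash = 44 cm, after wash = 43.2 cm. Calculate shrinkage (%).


Formula: Shrinkage% = ((L_before - L_after) / L_before) * 100
Step 1: Shrinkage = 44 - 43.2 = 0.8 cm
Step 2: Shrinkage% = (0.8 / 44) * 100
Step 3: Shrinkage% = 0.018182 * 100 = 1.8182% ≈ 1.8%

1.8%


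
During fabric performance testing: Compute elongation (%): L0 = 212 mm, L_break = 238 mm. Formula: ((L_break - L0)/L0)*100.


Formula: Elongation (%) = ((L_break - L0) / L0) * 100
Step 1: Extension = 238 - 212 = 26 mm
Step 2: Elongation = (26 / 212) * 100
Step 3: Elongation = 0.122642 * 100 = 12.2642% ≈ 12.3%

12.3%


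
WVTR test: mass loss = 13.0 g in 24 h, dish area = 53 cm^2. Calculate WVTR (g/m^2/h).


Formula: WVTR = mass_loss / (area * time)
Step 1: Convert area: 53 cm^2 = 0.0053 m^2
Step 2: WVTR = 13.0 g / (0.0053 m^2 * 24 h)
Step 3: WVTR = 13.0 / 0.1272 = 102.2 g/m^2/h

102.2 g/m^2/h


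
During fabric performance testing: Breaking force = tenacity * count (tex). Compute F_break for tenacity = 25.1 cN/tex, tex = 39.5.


Formula: Breaking force = Tenacity * Linear density
F = 25.1 cN/tex * 39.5 tex
F = 991.45 cN

991.45 cN


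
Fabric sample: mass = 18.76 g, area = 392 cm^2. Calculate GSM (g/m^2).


Formula: GSM = mass_g / area_m2
Step 1: Convert area: 392 cm^2 = 392 / 10000 = 0.0392 m^2
Step 2: GSM = 18.76 g / 0.0392 m^2 = 478.6 g/m^2

478.6 g/m^2


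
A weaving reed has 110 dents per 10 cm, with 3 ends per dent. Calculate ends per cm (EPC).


Formula: EPC = (dents per 10 cm * ends per dent) / 10
Step 1: Total ends per 10 cm = 110 * 3 = 330
Step 2: EPC = 330 / 10 = 33.0 ends/cm

33.0 ends/cm


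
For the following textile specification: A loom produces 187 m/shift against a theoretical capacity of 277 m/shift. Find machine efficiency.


Formula: Efficiency% = (Actual output / Theoretical output) * 100
Efficiency% = (187 / 277) * 100
Efficiency% = 0.67509 * 100 = 67.509% ≈ 67.5%

67.5%


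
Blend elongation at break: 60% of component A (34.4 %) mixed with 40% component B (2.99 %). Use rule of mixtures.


Formula: Blend property = (fraction_A * property_A) + (fraction_B * property_B)
Step 1: Contribution A = 60/100 * 34.4 % = 20.64 %
Step 2: Contribution B = 40/100 * 2.99 % = 1.196 %
Step 3: Blend elongation at break = 20.64 + 1.196 = 21.836 %

21.836 %


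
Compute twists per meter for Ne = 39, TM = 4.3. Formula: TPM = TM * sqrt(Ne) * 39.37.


Formula: TPM = TM * sqrt(Ne) * 39.37
Step 1: sqrt(Ne) = sqrt(39) = 6.245
Step 2: TM * sqrt(Ne) = 4.3 * 6.245 = 26.8535
Step 3: TPM = 26.8535 * 39.37 = 1057 twists/m

1057 twists/m


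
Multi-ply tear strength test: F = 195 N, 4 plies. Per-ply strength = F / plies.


Formula: Per-ply strength = Total force / Number of plies
Per-ply = 195 N / 4
Per-ply = 48.75 N

48.75 N


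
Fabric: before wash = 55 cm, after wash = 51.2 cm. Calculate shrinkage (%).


Formula: Shrinkage% = ((L_before - L_after) / L_before) * 100
Step 1: Shrinkage = 55 - 51.2 = 3.8 cm
Step 2: Shrinkage% = (3.8 / 55) * 100
Step 3: Shrinkage% = 0.069091 * 100 = 6.9091% ≈ 6.9%

6.9%


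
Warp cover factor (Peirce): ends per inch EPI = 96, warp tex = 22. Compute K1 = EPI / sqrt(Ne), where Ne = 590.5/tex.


Formula: K1 = EPI / sqrt(Ne), with Ne = 590.5 / tex_warp
Step 1: Ne = 590.5 / 22 = 26.841
Step 2: sqrt(Ne) = sqrt(26.841) = 5.1808
Step 3: K1 = 96 / 5.1808 = 18.5

18.5


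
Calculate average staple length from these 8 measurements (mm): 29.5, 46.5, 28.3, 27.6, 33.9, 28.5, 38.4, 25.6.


Formula: Mean = sum of lengths / count
Sum = 29.5 + 46.5 + 28.3 + 27.6 + 33.9 + 28.5 + 38.4 + 25.6
Sum = 258.3 mm
Mean = 258.3 / 8 = 32.29 mm

32.29 mm


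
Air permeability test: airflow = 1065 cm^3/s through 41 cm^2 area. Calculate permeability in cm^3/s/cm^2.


Formula: Air Permeability = Airflow / Test Area
AP = 1065 cm^3/s / 41 cm^2
AP = 26.0 cm^3/s/cm^2

26.0 cm^3/s/cm^2


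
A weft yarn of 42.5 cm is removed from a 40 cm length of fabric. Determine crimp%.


Formula: Crimp% = ((L_yarn - L_fabric) / L_fabric) * 100
Step 1: Extension = 42.5 - 40 = 2.5 cm
Step 2: Crimp% = (2.5 / 40) * 100
Step 3: Crimp% = 0.0625 * 100 = 6.25% ≈ 6.3%

6.3%


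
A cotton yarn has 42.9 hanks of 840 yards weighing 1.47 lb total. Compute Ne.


Formula: Ne = hanks / mass_lb
Substituting: Ne = 42.9 / 1.47
Ne = 29.2

29.2 Ne


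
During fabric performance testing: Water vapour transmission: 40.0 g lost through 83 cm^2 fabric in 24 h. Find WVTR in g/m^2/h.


Formula: WVTR = mass_loss / (area * time)
Step 1: Convert area: 83 cm^2 = 0.0083 m^2
Step 2: WVTR = 40.0 g / (0.0083 m^2 * 24 h)
Step 3: WVTR = 40.0 / 0.1992 = 200.8 g/m^2/h

200.8 g/m^2/h


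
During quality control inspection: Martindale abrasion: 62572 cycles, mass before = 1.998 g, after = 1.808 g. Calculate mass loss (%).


Formula: Mass loss% = ((m_before - m_after) / m_before) * 100
Step 1: Mass loss = 1.998 - 1.808 = 0.19 g
Step 2: Ratio = 0.19 / 1.998 = 0.0950951
Step 3: Mass loss% = 0.0950951 * 100 = 9.50951% ≈ 9.51%

9.51%


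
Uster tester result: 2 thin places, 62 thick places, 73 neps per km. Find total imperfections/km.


Formula: Total = thin places + thick places + neps
Total = 2 + 62 + 73
Total = 137 imperfections/km

137 imperfections/km


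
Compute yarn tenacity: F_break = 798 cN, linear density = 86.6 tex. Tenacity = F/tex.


Formula: Tenacity = Breaking force / Linear density
Tenacity = 798 cN / 86.6 tex
Tenacity = 9.21 cN/tex

9.21 cN/tex


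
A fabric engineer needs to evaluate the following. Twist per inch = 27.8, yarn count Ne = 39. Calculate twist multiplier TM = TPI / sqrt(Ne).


Formula: TM = TPI / sqrt(Ne)
Step 1: sqrt(Ne) = sqrt(39) = 6.245
Step 2: TM = 27.8 / 6.245 = 4.45

4.45 TM


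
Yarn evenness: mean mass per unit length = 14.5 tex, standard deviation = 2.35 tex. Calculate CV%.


Formula: CV% = (standard deviation / mean) * 100
Step 1: Ratio = 2.35 / 14.5 = 0.162069
Step 2: CV% = 0.162069 * 100 = 16.2069% ≈ 16.2%

16.2%


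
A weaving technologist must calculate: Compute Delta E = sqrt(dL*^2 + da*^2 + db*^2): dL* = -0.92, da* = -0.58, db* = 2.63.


Formula: Delta E = sqrt(dL*^2 + da*^2 + db*^2)
Step 1: dL*^2 = (-0.92)^2 = 0.8464
Step 2: da*^2 = (-0.58)^2 = 0.3364
Step 3: db*^2 = 2.63^2 = 6.9169
Step 4: Sum = 0.8464 + 0.3364 + 6.9169 = 8.0997
Step 5: Delta E = sqrt(8.0997) = 2.85

2.85 Delta E


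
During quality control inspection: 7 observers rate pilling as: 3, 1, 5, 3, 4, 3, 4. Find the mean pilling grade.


Formula: Mean = sum / count
Sum = 3 + 1 + 5 + 3 + 4 + 3 + 4 = 23
Mean = 23 / 7 = 3.3

3.3


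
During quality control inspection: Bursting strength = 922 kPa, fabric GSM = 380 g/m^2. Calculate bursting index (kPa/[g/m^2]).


Formula: Bursting Index = Bursting Strength / Fabric GSM
BI = 922 kPa / 380 g/m^2
BI = 2.426 kPa/(g/m^2)

2.426 kPa/(g/m^2)


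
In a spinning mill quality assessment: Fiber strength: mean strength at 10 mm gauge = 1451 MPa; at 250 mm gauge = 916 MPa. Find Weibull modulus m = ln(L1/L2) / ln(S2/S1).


Formula: m = ln(L1/L2) / ln(S2/S1)
Step 1: ln(L1/L2) = ln(10/250) = -3.21888
Step 2: S2/S1 = 916/1451 = 0.63129
Step 3: ln(S2/S1) = ln(0.63129) = -0.45999
Step 4: m = -3.21888 / -0.45999 = 7.00

7.00 (Weibull m)


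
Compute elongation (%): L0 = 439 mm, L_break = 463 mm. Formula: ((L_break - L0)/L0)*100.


Formula: Elongation (%) = ((L_break - L0) / L0) * 100
Step 1: Extension = 463 - 439 = 24 mm
Step 2: Elongation = (24 / 439) * 100
Step 3: Elongation = 0.05467 * 100 = 5.467% ≈ 5.5%

5.5%


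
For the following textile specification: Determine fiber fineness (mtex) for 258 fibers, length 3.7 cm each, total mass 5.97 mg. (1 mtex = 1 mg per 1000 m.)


Formula: fineness (mtex) = mass (mg) / total length (km) = (mass_mg / total_length_m) * 1000
Step 1: Convert fiber length: 3.7 cm = 0.037 m
Step 2: Total fiber length = 258 * 0.037 = 9.546 m
Step 3: Linear density = 5.97 mg / 9.546 m = 0.6254 mg/m
Step 4: fineness = 0.6254 * 1000 = 625.4 mtex

625.4 mtex


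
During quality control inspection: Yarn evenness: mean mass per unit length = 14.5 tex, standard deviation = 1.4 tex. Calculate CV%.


Formula: CV% = (standard deviation / mean) * 100
Step 1: Ratio = 1.4 / 14.5 = 0.096552
Step 2: CV% = 0.096552 * 100 = 9.6552% ≈ 9.7%

9.7%


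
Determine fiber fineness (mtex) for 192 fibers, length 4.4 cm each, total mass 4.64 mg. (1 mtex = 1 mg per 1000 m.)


Formula: fineness (mtex) = mass (mg) / total length (km) = (mass_mg / total_length_m) * 1000
Step 1: Convert fiber length: 4.4 cm = 0.044 m
Step 2: Total fiber length = 192 * 0.044 = 8.448 m
Step 3: Linear density = 4.64 mg / 8.448 m = 0.5492 mg/m
Step 4: fineness = 0.5492 * 1000 = 549.2 mtex

549.2 mtex


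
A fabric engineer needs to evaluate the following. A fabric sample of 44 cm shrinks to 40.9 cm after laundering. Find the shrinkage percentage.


Formula: Shrinkage% = ((L_before - L_after) / L_before) * 100
Step 1: Shrinkage = 44 - 40.9 = 3.1 cm
Step 2: Shrinkage% = (3.1 / 44) * 100
Step 3: Shrinkage% = 0.070455 * 100 = 7.0455% ≈ 7.0%

7.0%


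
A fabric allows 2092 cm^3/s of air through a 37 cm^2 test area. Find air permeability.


Formula: Air Permeability = Airflow / Test Area
AP = 2092 cm^3/s / 37 cm^2
AP = 56.5 cm^3/s/cm^2

56.5 cm^3/s/cm^2


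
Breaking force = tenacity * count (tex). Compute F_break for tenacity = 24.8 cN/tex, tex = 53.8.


Formula: Breaking force = Tenacity * Linear density
F = 24.8 cN/tex * 53.8 tex
F = 1334.24 cN

1334.24 cN


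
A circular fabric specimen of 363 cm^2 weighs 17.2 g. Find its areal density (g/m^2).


Formula: GSM = mass_g / area_m2
Step 1: Convert area: 363 cm^2 = 363 / 10000 = 0.0363 m^2
Step 2: GSM = 17.2 g / 0.0363 m^2 = 473.8 g/m^2

473.8 g/m^2


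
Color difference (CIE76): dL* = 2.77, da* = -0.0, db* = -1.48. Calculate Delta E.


Formula: Delta E = sqrt(dL*^2 + da*^2 + db*^2)
Step 1: dL*^2 = 2.77^2 = 7.6729
Step 2: da*^2 = (-0.0)^2 = 0.0
Step 3: db*^2 = (-1.48)^2 = 2.1904
Step 4: Sum = 7.6729 + 0.0 + 2.1904 = 9.8633
Step 5: Delta E = sqrt(9.8633) = 3.14

3.14 Delta E


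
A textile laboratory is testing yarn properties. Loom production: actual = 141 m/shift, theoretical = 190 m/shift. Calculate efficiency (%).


Formula: Efficiency% = (Actual output / Theoretical output) * 100
Efficiency% = (141 / 190) * 100
Efficiency% = 0.742105 * 100 = 74.2105% ≈ 74.2%

74.2%


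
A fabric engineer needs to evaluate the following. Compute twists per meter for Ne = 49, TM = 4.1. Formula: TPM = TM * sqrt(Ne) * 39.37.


Formula: TPM = TM * sqrt(Ne) * 39.37
Step 1: sqrt(Ne) = sqrt(49) = 7
Step 2: TM * sqrt(Ne) = 4.1 * 7 = 28.7
Step 3: TPM = 28.7 * 39.37 = 1130 twists/m

1130 twists/m


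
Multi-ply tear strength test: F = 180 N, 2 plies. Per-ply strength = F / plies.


Formula: Per-ply strength = Total force / Number of plies
Per-ply = 180 N / 2
Per-ply = 90 N

90 N


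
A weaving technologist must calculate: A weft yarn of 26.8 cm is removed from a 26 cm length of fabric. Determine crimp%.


Formula: Crimp% = ((L_yarn - L_fabric) / L_fabric) * 100
Step 1: Extension = 26.8 - 26 = 0.8 cm
Step 2: Crimp% = (0.8 / 26) * 100
Step 3: Crimp% = 0.030769 * 100 = 3.0769% ≈ 3.1%

3.1%


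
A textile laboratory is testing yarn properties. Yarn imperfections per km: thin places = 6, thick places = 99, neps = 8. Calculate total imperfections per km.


Formula: Total = thin places + thick places + neps
Total = 6 + 99 + 8
Total = 113 imperfections/km

113 imperfections/km


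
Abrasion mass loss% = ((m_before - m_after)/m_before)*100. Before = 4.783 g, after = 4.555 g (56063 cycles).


Formula: Mass loss% = ((m_before - m_after) / m_before) * 100
Step 1: Mass loss = 4.783 - 4.555 = 0.228 g
Step 2: Ratio = 0.228 / 4.783 = 0.0476688
Step 3: Mass loss% = 0.0476688 * 100 = 4.76688% ≈ 4.77%

4.77%


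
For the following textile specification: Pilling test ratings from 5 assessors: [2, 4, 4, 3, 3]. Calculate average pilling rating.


Formula: Mean = sum / count
Sum = 2 + 4 + 4 + 3 + 3 = 16
Mean = 16 / 5 = 3.2

3.2


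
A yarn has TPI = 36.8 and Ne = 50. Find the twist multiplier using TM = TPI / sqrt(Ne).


Formula: TM = TPI / sqrt(Ne)
Step 1: sqrt(Ne) = sqrt(50) = 7.0711
Step 2: TM = 36.8 / 7.0711 = 5.20

5.20 TM


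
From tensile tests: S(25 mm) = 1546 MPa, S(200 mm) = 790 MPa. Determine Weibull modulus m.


Formula: m = ln(L1/L2) / ln(S2/S1)
Step 1: ln(L1/L2) = ln(25/200) = -2.07944
Step 2: S2/S1 = 790/1546 = 0.511
Step 3: ln(S2/S1) = ln(0.511) = -0.67139
Step 4: m = -2.07944 / -0.67139 = 3.10

3.10 (Weibull m)


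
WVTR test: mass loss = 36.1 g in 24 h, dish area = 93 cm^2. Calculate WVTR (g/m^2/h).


Formula: WVTR = mass_loss / (area * time)
Step 1: Convert area: 93 cm^2 = 0.0093 m^2
Step 2: WVTR = 36.1 g / (0.0093 m^2 * 24 h)
Step 3: WVTR = 36.1 / 0.2232 = 161.7 g/m^2/h

161.7 g/m^2/h


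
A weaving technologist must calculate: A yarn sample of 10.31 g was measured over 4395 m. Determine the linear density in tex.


Formula: Tex = (mass_g / length_m) * 1000
Substituting: Tex = (10.31 / 4395) * 1000
Intermediate: 10.31 / 4395 = 0.00234585 g/m
Tex = 0.00234585 * 1000 = 2.35 tex

2.35 tex


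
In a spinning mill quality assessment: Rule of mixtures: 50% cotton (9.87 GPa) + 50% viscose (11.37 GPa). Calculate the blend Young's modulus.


Formula: Blend property = (fraction_A * property_A) + (fraction_B * property_B)
Step 1: Contribution A = 50/100 * 9.87 GPa = 4.935 GPa
Step 2: Contribution B = 50/100 * 11.37 GPa = 5.685 GPa
Step 3: Blend Young's modulus = 4.935 + 5.685 = 10.62 GPa

10.62 GPa


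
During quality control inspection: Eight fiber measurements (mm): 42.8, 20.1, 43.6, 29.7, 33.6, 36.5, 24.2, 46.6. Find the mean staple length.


Formula: Mean = sum of lengths / count
Sum = 42.8 + 20.1 + 43.6 + 29.7 + 33.6 + 36.5 + 24.2 + 46.6
Sum = 277.1 mm
Mean = 277.1 / 8 = 34.64 mm

34.64 mm


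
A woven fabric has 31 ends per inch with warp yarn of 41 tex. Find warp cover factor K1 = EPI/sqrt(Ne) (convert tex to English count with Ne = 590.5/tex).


Formula: K1 = EPI / sqrt(Ne), with Ne = 590.5 / tex_warp
Step 1: Ne = 590.5 / 41 = 14.402
Step 2: sqrt(Ne) = sqrt(14.402) = 3.795
Step 3: K1 = 31 / 3.795 = 8.2

8.2


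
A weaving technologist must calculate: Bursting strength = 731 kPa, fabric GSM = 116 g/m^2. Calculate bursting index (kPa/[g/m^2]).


Formula: Bursting Index = Bursting Strength / Fabric GSM
BI = 731 kPa / 116 g/m^2
BI = 6.302 kPa/(g/m^2)

6.302 kPa/(g/m^2)


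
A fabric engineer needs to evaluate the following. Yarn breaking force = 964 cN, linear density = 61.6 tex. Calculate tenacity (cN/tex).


Formula: Tenacity = Breaking force / Linear density
Tenacity = 964 cN / 61.6 tex
Tenacity = 15.65 cN/tex

15.65 cN/tex


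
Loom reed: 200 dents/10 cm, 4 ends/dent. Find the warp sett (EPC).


Formula: EPC = (dents per 10 cm * ends per dent) / 10
Step 1: Total ends per 10 cm = 200 * 4 = 800
Step 2: EPC = 800 / 10 = 80.0 ends/cm

80.0 ends/cm


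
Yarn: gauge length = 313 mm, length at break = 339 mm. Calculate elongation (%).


Formula: Elongation (%) = ((L_break - L0) / L0) * 100
Step 1: Extension = 339 - 313 = 26 mm
Step 2: Elongation = (26 / 313) * 100
Step 3: Elongation = 0.083067 * 100 = 8.3067% ≈ 8.3%

8.3%


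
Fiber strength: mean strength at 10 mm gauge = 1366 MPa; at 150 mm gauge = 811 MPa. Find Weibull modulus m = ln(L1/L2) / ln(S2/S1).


Formula: m = ln(L1/L2) / ln(S2/S1)
Step 1: ln(L1/L2) = ln(10/150) = -2.70805
Step 2: S2/S1 = 811/1366 = 0.5937
Step 3: ln(S2/S1) = ln(0.5937) = -0.52138
Step 4: m = -2.70805 / -0.52138 = 5.19

5.19 (Weibull m)


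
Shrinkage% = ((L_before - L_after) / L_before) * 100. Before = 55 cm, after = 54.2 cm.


Formula: Shrinkage% = ((L_before - L_after) / L_before) * 100
Step 1: Shrinkage = 55 - 54.2 = 0.8 cm
Step 2: Shrinkage% = (0.8 / 55) * 100
Step 3: Shrinkage% = 0.014545 * 100 = 1.4545% ≈ 1.5%

1.5%


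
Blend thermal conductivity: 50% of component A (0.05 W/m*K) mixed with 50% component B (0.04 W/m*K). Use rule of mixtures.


Formula: Blend property = (fraction_A * property_A) + (fraction_B * property_B)
Step 1: Contribution A = 50/100 * 0.05 W/m*K = 0.025 W/m*K
Step 2: Contribution B = 50/100 * 0.04 W/m*K = 0.02 W/m*K
Step 3: Blend thermal conductivity = 0.025 + 0.02 = 0.045 W/m*K

0.045 W/m*K


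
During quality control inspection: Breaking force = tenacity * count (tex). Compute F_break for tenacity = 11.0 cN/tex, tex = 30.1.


Formula: Breaking force = Tenacity * Linear density
F = 11.0 cN/tex * 30.1 tex
F = 331.10 cN

331.10 cN


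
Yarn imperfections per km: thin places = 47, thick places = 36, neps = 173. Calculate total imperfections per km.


Formula: Total = thin places + thick places + neps
Total = 47 + 36 + 173
Total = 256 imperfections/km

256 imperfections/km


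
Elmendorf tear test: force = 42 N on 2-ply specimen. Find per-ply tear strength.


Formula: Per-ply strength = Total force / Number of plies
Per-ply = 42 N / 2
Per-ply = 21 N

21 N


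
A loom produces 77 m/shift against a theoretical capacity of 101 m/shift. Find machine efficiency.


Formula: Efficiency% = (Actual output / Theoretical output) * 100
Efficiency% = (77 / 101) * 100
Efficiency% = 0.762376 * 100 = 76.2376% ≈ 76.2%

76.2%


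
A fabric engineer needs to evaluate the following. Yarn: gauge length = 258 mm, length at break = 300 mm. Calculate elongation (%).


Formula: Elongation (%) = ((L_break - L0) / L0) * 100
Step 1: Extension = 300 - 258 = 42 mm
Step 2: Elongation = (42 / 258) * 100
Step 3: Elongation = 0.162791 * 100 = 16.2791% ≈ 16.3%

16.3%


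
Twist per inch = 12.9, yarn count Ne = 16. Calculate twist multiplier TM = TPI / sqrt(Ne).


Formula: TM = TPI / sqrt(Ne)
Step 1: sqrt(Ne) = sqrt(16) = 4
Step 2: TM = 12.9 / 4 = 3.23

3.23 TM


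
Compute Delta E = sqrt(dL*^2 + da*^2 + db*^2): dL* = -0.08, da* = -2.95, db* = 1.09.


Formula: Delta E = sqrt(dL*^2 + da*^2 + db*^2)
Step 1: dL*^2 = (-0.08)^2 = 0.0064
Step 2: da*^2 = (-2.95)^2 = 8.7025
Step 3: db*^2 = 1.09^2 = 1.1881
Step 4: Sum = 0.0064 + 8.7025 + 1.1881 = 9.897
Step 5: Delta E = sqrt(9.897) = 3.15

3.15 Delta E


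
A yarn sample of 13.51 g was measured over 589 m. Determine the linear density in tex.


Formula: Tex = (mass_g / length_m) * 1000
Substituting: Tex = (13.51 / 589) * 1000
Intermediate: 13.51 / 589 = 0.02293718 g/m
Tex = 0.02293718 * 1000 = 22.94 tex

22.94 tex


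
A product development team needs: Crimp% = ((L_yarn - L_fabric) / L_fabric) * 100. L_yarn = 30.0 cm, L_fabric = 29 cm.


Formula: Crimp% = ((L_yarn - L_fabric) / L_fabric) * 100
Step 1: Extension = 30.0 - 29 = 1.0 cm
Step 2: Crimp% = (1.0 / 29) * 100
Step 3: Crimp% = 0.034483 * 100 = 3.4483% ≈ 3.4%

3.4%


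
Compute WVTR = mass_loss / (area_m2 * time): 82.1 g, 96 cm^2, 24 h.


Formula: WVTR = mass_loss / (area * time)
Step 1: Convert area: 96 cm^2 = 0.0096 m^2
Step 2: WVTR = 82.1 g / (0.0096 m^2 * 24 h)
Step 3: WVTR = 82.1 / 0.2304 = 356.3 g/m^2/h

356.3 g/m^2/h


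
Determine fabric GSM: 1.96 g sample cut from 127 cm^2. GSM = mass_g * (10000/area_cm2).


Formula: GSM = mass_g / area_m2
Step 1: Convert area: 127 cm^2 = 127 / 10000 = 0.0127 m^2
Step 2: GSM = 1.96 g / 0.0127 m^2 = 154.3 g/m^2

154.3 g/m^2


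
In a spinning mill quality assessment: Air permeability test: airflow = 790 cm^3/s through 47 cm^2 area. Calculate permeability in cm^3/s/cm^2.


Formula: Air Permeability = Airflow / Test Area
AP = 790 cm^3/s / 47 cm^2
AP = 16.8 cm^3/s/cm^2

16.8 cm^3/s/cm^2


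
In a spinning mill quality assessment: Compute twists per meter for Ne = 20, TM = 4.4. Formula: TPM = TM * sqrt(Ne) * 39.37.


Formula: TPM = TM * sqrt(Ne) * 39.37
Step 1: sqrt(Ne) = sqrt(20) = 4.4721
Step 2: TM * sqrt(Ne) = 4.4 * 4.4721 = 19.6772
Step 3: TPM = 19.6772 * 39.37 = 775 twists/m

775 twists/m


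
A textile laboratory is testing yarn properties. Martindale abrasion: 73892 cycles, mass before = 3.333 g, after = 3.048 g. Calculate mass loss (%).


Formula: Mass loss% = ((m_before - m_after) / m_before) * 100
Step 1: Mass loss = 3.333 - 3.048 = 0.285 g
Step 2: Ratio = 0.285 / 3.333 = 0.0855086
Step 3: Mass loss% = 0.0855086 * 100 = 8.55086% ≈ 8.55%

8.55%


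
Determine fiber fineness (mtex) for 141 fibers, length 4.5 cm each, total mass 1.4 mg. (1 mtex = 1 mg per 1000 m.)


Formula: fineness (mtex) = mass (mg) / total length (km) = (mass_mg / total_length_m) * 1000
Step 1: Convert fiber length: 4.5 cm = 0.045 m
Step 2: Total fiber length = 141 * 0.045 = 6.345 m
Step 3: Linear density = 1.4 mg / 6.345 m = 0.2206 mg/m
Step 4: fineness = 0.2206 * 1000 = 220.6 mtex

220.6 mtex


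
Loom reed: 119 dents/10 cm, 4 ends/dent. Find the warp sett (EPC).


Formula: EPC = (dents per 10 cm * ends per dent) / 10
Step 1: Total ends per 10 cm = 119 * 4 = 476
Step 2: EPC = 476 / 10 = 47.6 ends/cm

47.6 ends/cm


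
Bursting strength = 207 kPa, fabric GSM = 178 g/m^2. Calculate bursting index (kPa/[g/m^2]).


Formula: Bursting Index = Bursting Strength / Fabric GSM
BI = 207 kPa / 178 g/m^2
BI = 1.163 kPa/(g/m^2)

1.163 kPa/(g/m^2)


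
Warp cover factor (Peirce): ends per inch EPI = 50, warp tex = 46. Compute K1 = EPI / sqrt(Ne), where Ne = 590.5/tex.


Formula: K1 = EPI / sqrt(Ne), with Ne = 590.5 / tex_warp
Step 1: Ne = 590.5 / 46 = 12.837
Step 2: sqrt(Ne) = sqrt(12.837) = 3.5829
Step 3: K1 = 50 / 3.5829 = 14.0

14.0


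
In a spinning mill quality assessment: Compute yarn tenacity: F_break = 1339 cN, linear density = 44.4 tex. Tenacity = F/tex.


Formula: Tenacity = Breaking force / Linear density
Tenacity = 1339 cN / 44.4 tex
Tenacity = 30.16 cN/tex

30.16 cN/tex


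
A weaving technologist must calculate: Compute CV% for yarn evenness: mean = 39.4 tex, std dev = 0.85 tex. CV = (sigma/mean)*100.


Formula: CV% = (standard deviation / mean) * 100
Step 1: Ratio = 0.85 / 39.4 = 0.021574
Step 2: CV% = 0.021574 * 100 = 2.1574% ≈ 2.2%

2.2%


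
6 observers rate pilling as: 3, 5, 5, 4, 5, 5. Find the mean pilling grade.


Formula: Mean = sum / count
Sum = 3 + 5 + 5 + 4 + 5 + 5 = 27
Mean = 27 / 6 = 4.5

4.5


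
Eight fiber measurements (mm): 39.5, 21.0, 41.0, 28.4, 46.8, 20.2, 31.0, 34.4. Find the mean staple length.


Formula: Mean = sum of lengths / count
Sum = 39.5 + 21.0 + 41.0 + 28.4 + 46.8 + 20.2 + 31.0 + 34.4
Sum = 262.3 mm
Mean = 262.3 / 8 = 32.79 mm

32.79 mm


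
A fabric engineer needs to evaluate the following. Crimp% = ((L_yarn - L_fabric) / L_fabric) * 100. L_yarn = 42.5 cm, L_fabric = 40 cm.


Formula: Crimp% = ((L_yarn - L_fabric) / L_fabric) * 100
Step 1: Extension = 42.5 - 40 = 2.5 cm
Step 2: Crimp% = (2.5 / 40) * 100
Step 3: Crimp% = 0.0625 * 100 = 6.25% ≈ 6.3%

6.3%


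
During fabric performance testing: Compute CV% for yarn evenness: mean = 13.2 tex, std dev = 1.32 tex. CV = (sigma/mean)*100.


Formula: CV% = (standard deviation / mean) * 100
Step 1: Ratio = 1.32 / 13.2 = 0.1
Step 2: CV% = 0.1 * 100 = 10.0%

10.0%


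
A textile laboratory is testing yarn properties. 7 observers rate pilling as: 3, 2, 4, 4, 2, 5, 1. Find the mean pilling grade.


Formula: Mean = sum / count
Sum = 3 + 2 + 4 + 4 + 2 + 5 + 1 = 21
Mean = 21 / 7 = 3.0

3.0


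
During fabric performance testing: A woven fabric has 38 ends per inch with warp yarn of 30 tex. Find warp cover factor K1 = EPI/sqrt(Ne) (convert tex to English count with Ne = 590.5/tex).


Formula: K1 = EPI / sqrt(Ne), with Ne = 590.5 / tex_warp
Step 1: Ne = 590.5 / 30 = 19.683
Step 2: sqrt(Ne) = sqrt(19.683) = 4.4366
Step 3: K1 = 38 / 4.4366 = 8.6

8.6


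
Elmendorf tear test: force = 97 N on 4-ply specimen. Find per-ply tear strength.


Formula: Per-ply strength = Total force / Number of plies
Per-ply = 97 N / 4
Per-ply = 24.25 N

24.25 N


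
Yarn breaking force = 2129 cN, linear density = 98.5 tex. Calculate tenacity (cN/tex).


Formula: Tenacity = Breaking force / Linear density
Tenacity = 2129 cN / 98.5 tex
Tenacity = 21.61 cN/tex

21.61 cN/tex


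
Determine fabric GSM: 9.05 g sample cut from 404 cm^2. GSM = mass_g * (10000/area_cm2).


Formula: GSM = mass_g / area_m2
Step 1: Convert area: 404 cm^2 = 404 / 10000 = 0.0404 m^2
Step 2: GSM = 9.05 g / 0.0404 m^2 = 224.0 g/m^2

224.0 g/m^2


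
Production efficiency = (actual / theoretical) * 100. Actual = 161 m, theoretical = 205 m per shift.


Formula: Efficiency% = (Actual output / Theoretical output) * 100
Efficiency% = (161 / 205) * 100
Efficiency% = 0.785366 * 100 = 78.5366% ≈ 78.5%

78.5%


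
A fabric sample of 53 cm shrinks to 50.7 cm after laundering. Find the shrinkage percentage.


Formula: Shrinkage% = ((L_before - L_after) / L_before) * 100
Step 1: Shrinkage = 53 - 50.7 = 2.3 cm
Step 2: Shrinkage% = (2.3 / 53) * 100
Step 3: Shrinkage% = 0.043396 * 100 = 4.3396% ≈ 4.3%

4.3%


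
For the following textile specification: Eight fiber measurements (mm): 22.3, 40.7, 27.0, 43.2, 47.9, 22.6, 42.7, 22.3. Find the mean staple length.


Formula: Mean = sum of lengths / count
Sum = 22.3 + 40.7 + 27.0 + 43.2 + 47.9 + 22.6 + 42.7 + 22.3
Sum = 268.7 mm
Mean = 268.7 / 8 = 33.59 mm

33.59 mm


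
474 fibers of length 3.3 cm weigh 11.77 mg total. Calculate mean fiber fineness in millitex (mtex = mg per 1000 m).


Formula: fineness (mtex) = mass (mg) / total length (km) = (mass_mg / total_length_m) * 1000
Step 1: Convert fiber length: 3.3 cm = 0.033 m
Step 2: Total fiber length = 474 * 0.033 = 15.642 m
Step 3: Linear density = 11.77 mg / 15.642 m = 0.7525 mg/m
Step 4: fineness = 0.7525 * 1000 = 752.5 mtex

752.5 mtex


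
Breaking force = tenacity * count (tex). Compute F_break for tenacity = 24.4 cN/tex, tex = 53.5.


Formula: Breaking force = Tenacity * Linear density
F = 24.4 cN/tex * 53.5 tex
F = 1305.40 cN

1305.40 cN


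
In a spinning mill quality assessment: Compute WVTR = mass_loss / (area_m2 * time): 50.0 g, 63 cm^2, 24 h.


Formula: WVTR = mass_loss / (area * time)
Step 1: Convert area: 63 cm^2 = 0.0063 m^2
Step 2: WVTR = 50.0 g / (0.0063 m^2 * 24 h)
Step 3: WVTR = 50.0 / 0.1512 = 330.7 g/m^2/h

330.7 g/m^2/h


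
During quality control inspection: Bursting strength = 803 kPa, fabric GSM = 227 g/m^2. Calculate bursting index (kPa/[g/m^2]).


Formula: Bursting Index = Bursting Strength / Fabric GSM
BI = 803 kPa / 227 g/m^2
BI = 3.537 kPa/(g/m^2)

3.537 kPa/(g/m^2)


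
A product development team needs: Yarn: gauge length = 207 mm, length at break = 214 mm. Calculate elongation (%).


Formula: Elongation (%) = ((L_break - L0) / L0) * 100
Step 1: Extension = 214 - 207 = 7 mm
Step 2: Elongation = (7 / 207) * 100
Step 3: Elongation = 0.033816 * 100 = 3.3816% ≈ 3.4%

3.4%


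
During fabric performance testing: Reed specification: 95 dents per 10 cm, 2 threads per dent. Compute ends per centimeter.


Formula: EPC = (dents per 10 cm * ends per dent) / 10
Step 1: Total ends per 10 cm = 95 * 2 = 190
Step 2: EPC = 190 / 10 = 19.0 ends/cm

19.0 ends/cm


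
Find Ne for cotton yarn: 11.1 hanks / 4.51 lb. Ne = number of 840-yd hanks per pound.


Formula: Ne = hanks / mass_lb
Substituting: Ne = 11.1 / 4.51
Ne = 2.5

2.5 Ne


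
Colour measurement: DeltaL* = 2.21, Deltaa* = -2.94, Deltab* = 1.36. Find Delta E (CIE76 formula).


Formula: Delta E = sqrt(dL*^2 + da*^2 + db*^2)
Step 1: dL*^2 = 2.21^2 = 4.8841
Step 2: da*^2 = (-2.94)^2 = 8.6436
Step 3: db*^2 = 1.36^2 = 1.8496
Step 4: Sum = 4.8841 + 8.6436 + 1.8496 = 15.3773
Step 5: Delta E = sqrt(15.3773) = 3.92

3.92 Delta E


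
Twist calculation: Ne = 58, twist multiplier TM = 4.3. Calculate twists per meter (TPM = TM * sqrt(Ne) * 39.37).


Formula: TPM = TM * sqrt(Ne) * 39.37
Step 1: sqrt(Ne) = sqrt(58) = 7.6158
Step 2: TM * sqrt(Ne) = 4.3 * 7.6158 = 32.7479
Step 3: TPM = 32.7479 * 39.37 = 1289 twists/m

1289 twists/m


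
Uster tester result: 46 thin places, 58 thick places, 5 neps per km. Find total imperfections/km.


Formula: Total = thin places + thick places + neps
Total = 46 + 58 + 5
Total = 109 imperfections/km

109 imperfections/km


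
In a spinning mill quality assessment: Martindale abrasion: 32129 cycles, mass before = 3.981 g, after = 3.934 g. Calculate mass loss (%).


Formula: Mass loss% = ((m_before - m_after) / m_before) * 100
Step 1: Mass loss = 3.981 - 3.934 = 0.047 g
Step 2: Ratio = 0.047 / 3.981 = 0.0118061
Step 3: Mass loss% = 0.0118061 * 100 = 1.18061% ≈ 1.18%

1.18%


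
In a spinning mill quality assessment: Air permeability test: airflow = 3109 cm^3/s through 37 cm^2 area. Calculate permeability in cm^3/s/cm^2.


Formula: Air Permeability = Airflow / Test Area
AP = 3109 cm^3/s / 37 cm^2
AP = 84.0 cm^3/s/cm^2

84.0 cm^3/s/cm^2


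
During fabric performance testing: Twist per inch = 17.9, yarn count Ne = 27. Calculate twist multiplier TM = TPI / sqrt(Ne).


Formula: TM = TPI / sqrt(Ne)
Step 1: sqrt(Ne) = sqrt(27) = 5.1962
Step 2: TM = 17.9 / 5.1962 = 3.44

3.44 TM


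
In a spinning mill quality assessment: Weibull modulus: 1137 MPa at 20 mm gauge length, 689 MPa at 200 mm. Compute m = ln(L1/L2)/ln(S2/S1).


Formula: m = ln(L1/L2) / ln(S2/S1)
Step 1: ln(L1/L2) = ln(20/200) = -2.30259
Step 2: S2/S1 = 689/1137 = 0.60598
Step 3: ln(S2/S1) = ln(0.60598) = -0.50091
Step 4: m = -2.30259 / -0.50091 = 4.60

4.60 (Weibull m)


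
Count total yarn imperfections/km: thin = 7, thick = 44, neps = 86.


Formula: Total = thin places + thick places + neps
Total = 7 + 44 + 86
Total = 137 imperfections/km

137 imperfections/km


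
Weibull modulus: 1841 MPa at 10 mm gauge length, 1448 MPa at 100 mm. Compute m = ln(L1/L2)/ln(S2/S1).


Formula: m = ln(L1/L2) / ln(S2/S1)
Step 1: ln(L1/L2) = ln(10/100) = -2.30259
Step 2: S2/S1 = 1448/1841 = 0.78653
Step 3: ln(S2/S1) = ln(0.78653) = -0.24012
Step 4: m = -2.30259 / -0.24012 = 9.59

9.59 (Weibull m)


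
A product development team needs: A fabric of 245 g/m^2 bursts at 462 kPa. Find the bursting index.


Formula: Bursting Index = Bursting Strength / Fabric GSM
BI = 462 kPa / 245 g/m^2
BI = 1.886 kPa/(g/m^2)

1.886 kPa/(g/m^2)


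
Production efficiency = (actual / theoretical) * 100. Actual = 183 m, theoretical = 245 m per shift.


Formula: Efficiency% = (Actual output / Theoretical output) * 100
Efficiency% = (183 / 245) * 100
Efficiency% = 0.746939 * 100 = 74.6939% ≈ 74.7%

74.7%


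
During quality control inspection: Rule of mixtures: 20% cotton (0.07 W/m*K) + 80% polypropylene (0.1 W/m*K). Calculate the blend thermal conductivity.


Formula: Blend property = (fraction_A * property_A) + (fraction_B * property_B)
Step 1: Contribution A = 20/100 * 0.07 W/m*K = 0.014 W/m*K
Step 2: Contribution B = 80/100 * 0.1 W/m*K = 0.08 W/m*K
Step 3: Blend thermal conductivity = 0.014 + 0.08 = 0.094 W/m*K

0.094 W/m*K


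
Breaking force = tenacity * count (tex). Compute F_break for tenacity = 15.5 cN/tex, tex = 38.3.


Formula: Breaking force = Tenacity * Linear density
F = 15.5 cN/tex * 38.3 tex
F = 593.65 cN

593.65 cN


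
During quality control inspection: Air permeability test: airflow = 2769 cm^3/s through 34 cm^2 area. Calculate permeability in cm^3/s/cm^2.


Formula: Air Permeability = Airflow / Test Area
AP = 2769 cm^3/s / 34 cm^2
AP = 81.4 cm^3/s/cm^2

81.4 cm^3/s/cm^2


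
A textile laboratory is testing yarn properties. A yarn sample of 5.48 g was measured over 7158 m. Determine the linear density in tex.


Formula: Tex = (mass_g / length_m) * 1000
Substituting: Tex = (5.48 / 7158) * 1000
Intermediate: 5.48 / 7158 = 0.00076558 g/m
Tex = 0.00076558 * 1000 = 0.77 tex

0.77 tex


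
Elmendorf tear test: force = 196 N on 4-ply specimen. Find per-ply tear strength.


Formula: Per-ply strength = Total force / Number of plies
Per-ply = 196 N / 4
Per-ply = 49 N

49 N


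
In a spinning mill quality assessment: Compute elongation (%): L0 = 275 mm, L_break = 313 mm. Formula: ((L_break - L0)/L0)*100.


Formula: Elongation (%) = ((L_break - L0) / L0) * 100
Step 1: Extension = 313 - 275 = 38 mm
Step 2: Elongation = (38 / 275) * 100
Step 3: Elongation = 0.138182 * 100 = 13.8182% ≈ 13.8%

13.8%


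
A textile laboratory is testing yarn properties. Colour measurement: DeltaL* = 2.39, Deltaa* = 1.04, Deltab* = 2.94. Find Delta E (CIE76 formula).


Formula: Delta E = sqrt(dL*^2 + da*^2 + db*^2)
Step 1: dL*^2 = 2.39^2 = 5.7121
Step 2: da*^2 = 1.04^2 = 1.0816
Step 3: db*^2 = 2.94^2 = 8.6436
Step 4: Sum = 5.7121 + 1.0816 + 8.6436 = 15.4373
Step 5: Delta E = sqrt(15.4373) = 3.93

3.93 Delta E


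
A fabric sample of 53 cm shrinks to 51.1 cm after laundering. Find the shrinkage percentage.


Formula: Shrinkage% = ((L_before - L_after) / L_before) * 100
Step 1: Shrinkage = 53 - 51.1 = 1.9 cm
Step 2: Shrinkage% = (1.9 / 53) * 100
Step 3: Shrinkage% = 0.035849 * 100 = 3.5849% ≈ 3.6%

3.6%


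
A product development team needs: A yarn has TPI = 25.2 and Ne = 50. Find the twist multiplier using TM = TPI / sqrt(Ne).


Formula: TM = TPI / sqrt(Ne)
Step 1: sqrt(Ne) = sqrt(50) = 7.0711
Step 2: TM = 25.2 / 7.0711 = 3.56

3.56 TM


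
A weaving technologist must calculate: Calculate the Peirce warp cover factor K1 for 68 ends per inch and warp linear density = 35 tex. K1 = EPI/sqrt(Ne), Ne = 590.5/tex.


Formula: K1 = EPI / sqrt(Ne), with Ne = 590.5 / tex_warp
Step 1: Ne = 590.5 / 35 = 16.871
Step 2: sqrt(Ne) = sqrt(16.871) = 4.1074
Step 3: K1 = 68 / 4.1074 = 16.6

16.6


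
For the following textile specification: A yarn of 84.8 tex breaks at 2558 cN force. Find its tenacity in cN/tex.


Formula: Tenacity = Breaking force / Linear density
Tenacity = 2558 cN / 84.8 tex
Tenacity = 30.17 cN/tex

30.17 cN/tex


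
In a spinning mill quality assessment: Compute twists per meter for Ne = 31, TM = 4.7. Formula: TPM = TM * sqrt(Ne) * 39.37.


Formula: TPM = TM * sqrt(Ne) * 39.37
Step 1: sqrt(Ne) = sqrt(31) = 5.5678
Step 2: TM * sqrt(Ne) = 4.7 * 5.5678 = 26.1687
Step 3: TPM = 26.1687 * 39.37 = 1030 twists/m

1030 twists/m


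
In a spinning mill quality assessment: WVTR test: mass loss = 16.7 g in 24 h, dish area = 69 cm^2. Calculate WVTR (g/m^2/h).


Formula: WVTR = mass_loss / (area * time)
Step 1: Convert area: 69 cm^2 = 0.0069 m^2
Step 2: WVTR = 16.7 g / (0.0069 m^2 * 24 h)
Step 3: WVTR = 16.7 / 0.1656 = 100.8 g/m^2/h

100.8 g/m^2/h
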